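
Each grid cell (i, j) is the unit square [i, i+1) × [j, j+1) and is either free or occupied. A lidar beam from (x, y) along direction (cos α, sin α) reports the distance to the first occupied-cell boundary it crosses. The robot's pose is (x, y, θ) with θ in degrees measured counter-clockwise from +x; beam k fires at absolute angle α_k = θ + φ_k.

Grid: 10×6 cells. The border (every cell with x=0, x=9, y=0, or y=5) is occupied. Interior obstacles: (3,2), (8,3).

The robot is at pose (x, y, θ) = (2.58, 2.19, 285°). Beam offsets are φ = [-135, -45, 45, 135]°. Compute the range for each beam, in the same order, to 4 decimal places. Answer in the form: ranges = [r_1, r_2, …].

ranges = [1.8244, 1.3741, 2.3800, 0.8400]

beam 1: φ=-135°, α=150°
  dir = (cos 150°, sin 150°) = (-0.8660, 0.5000); from cell (2,2)
  next x-line at t=0.6697, next y-line at t=1.6200; Δt_x=1.1547, Δt_y=2.0000
    x: enter (1,2) at t=0.6697
    y: enter (1,3) at t=1.6200
    x: enter (0,3) at t=1.8244 ← occupied
  → r_1 = 1.8244
beam 2: φ=-45°, α=240°
  dir = (cos 240°, sin 240°) = (-0.5000, -0.8660); from cell (2,2)
  next x-line at t=1.1600, next y-line at t=0.2194; Δt_x=2.0000, Δt_y=1.1547
    y: enter (2,1) at t=0.2194
    x: enter (1,1) at t=1.1600
    y: enter (1,0) at t=1.3741 ← occupied
  → r_2 = 1.3741
beam 3: φ=45°, α=330°
  dir = (cos 330°, sin 330°) = (0.8660, -0.5000); from cell (2,2)
  next x-line at t=0.4850, next y-line at t=0.3800; Δt_x=1.1547, Δt_y=2.0000
    y: enter (2,1) at t=0.3800
    x: enter (3,1) at t=0.4850
    x: enter (4,1) at t=1.6397
    y: enter (4,0) at t=2.3800 ← occupied
  → r_3 = 2.3800
beam 4: φ=135°, α=60°
  dir = (cos 60°, sin 60°) = (0.5000, 0.8660); from cell (2,2)
  next x-line at t=0.8400, next y-line at t=0.9353; Δt_x=2.0000, Δt_y=1.1547
    x: enter (3,2) at t=0.8400 ← occupied
  → r_4 = 0.8400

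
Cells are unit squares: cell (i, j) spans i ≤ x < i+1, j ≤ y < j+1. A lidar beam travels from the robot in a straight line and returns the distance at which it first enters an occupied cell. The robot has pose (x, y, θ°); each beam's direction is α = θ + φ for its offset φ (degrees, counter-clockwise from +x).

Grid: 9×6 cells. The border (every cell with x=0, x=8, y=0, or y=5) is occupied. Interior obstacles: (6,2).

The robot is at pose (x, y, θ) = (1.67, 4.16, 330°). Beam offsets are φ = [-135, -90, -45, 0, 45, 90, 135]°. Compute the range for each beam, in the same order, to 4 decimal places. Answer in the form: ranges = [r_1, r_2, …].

ranges = [0.6936, 1.3400, 3.2715, 6.3200, 3.2455, 0.9699, 0.8696]

beam 1: φ=-135°, α=195°
  direction (-0.9659, -0.2588); cell (1,4); t to first gridline: x 0.6936, y 0.6182 (then +1.0353 / +3.8637)
    (1,3) via y @ 0.6182
    (0,3) via x @ 0.6936  # hit
  → r_1 = 0.6936
beam 2: φ=-90°, α=240°
  direction (-0.5000, -0.8660); cell (1,4); t to first gridline: x 1.3400, y 0.1848 (then +2.0000 / +1.1547)
    (1,3) via y @ 0.1848
    (1,2) via y @ 1.3395
    (0,2) via x @ 1.3400  # hit
  → r_2 = 1.3400
beam 3: φ=-45°, α=285°
  direction (0.2588, -0.9659); cell (1,4); t to first gridline: x 1.2750, y 0.1656 (then +3.8637 / +1.0353)
    (1,3) via y @ 0.1656
    (1,2) via y @ 1.2009
    (2,2) via x @ 1.2750
    (2,1) via y @ 2.2362
    (2,0) via y @ 3.2715  # hit
  → r_3 = 3.2715
beam 4: φ=0°, α=330°
  direction (0.8660, -0.5000); cell (1,4); t to first gridline: x 0.3811, y 0.3200 (then +1.1547 / +2.0000)
    (1,3) via y @ 0.3200
    (2,3) via x @ 0.3811
    (3,3) via x @ 1.5358
    (3,2) via y @ 2.3200
    (4,2) via x @ 2.6905
    (5,2) via x @ 3.8452
    (5,1) via y @ 4.3200
    (6,1) via x @ 4.9999
    (7,1) via x @ 6.1546
    (7,0) via y @ 6.3200  # hit
  → r_4 = 6.3200
beam 5: φ=45°, α=15°
  direction (0.9659, 0.2588); cell (1,4); t to first gridline: x 0.3416, y 3.2455 (then +1.0353 / +3.8637)
    (2,4) via x @ 0.3416
    (3,4) via x @ 1.3769
    (4,4) via x @ 2.4122
    (4,5) via y @ 3.2455  # hit
  → r_5 = 3.2455
beam 6: φ=90°, α=60°
  direction (0.5000, 0.8660); cell (1,4); t to first gridline: x 0.6600, y 0.9699 (then +2.0000 / +1.1547)
    (2,4) via x @ 0.6600
    (2,5) via y @ 0.9699  # hit
  → r_6 = 0.9699
beam 7: φ=135°, α=105°
  direction (-0.2588, 0.9659); cell (1,4); t to first gridline: x 2.5887, y 0.8696 (then +3.8637 / +1.0353)
    (1,5) via y @ 0.8696  # hit
  → r_7 = 0.8696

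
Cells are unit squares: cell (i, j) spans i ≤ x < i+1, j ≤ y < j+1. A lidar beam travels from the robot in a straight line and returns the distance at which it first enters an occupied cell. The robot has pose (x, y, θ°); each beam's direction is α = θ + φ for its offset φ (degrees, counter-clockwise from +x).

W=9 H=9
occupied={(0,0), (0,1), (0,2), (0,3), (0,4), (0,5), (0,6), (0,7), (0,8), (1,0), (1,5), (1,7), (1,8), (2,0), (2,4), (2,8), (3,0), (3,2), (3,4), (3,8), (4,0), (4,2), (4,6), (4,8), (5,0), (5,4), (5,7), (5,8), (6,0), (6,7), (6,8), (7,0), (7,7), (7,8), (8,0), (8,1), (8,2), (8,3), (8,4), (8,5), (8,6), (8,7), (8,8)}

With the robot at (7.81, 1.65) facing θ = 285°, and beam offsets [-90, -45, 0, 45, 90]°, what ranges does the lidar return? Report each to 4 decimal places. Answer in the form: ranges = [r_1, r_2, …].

ranges = [2.5114, 0.7506, 0.6729, 0.2194, 0.1967]

beam 1: φ=-90°, α=195°
  dir = (cos 195°, sin 195°) = (-0.9659, -0.2588); from cell (7,1)
  next x-line at t=0.8386, next y-line at t=2.5114; Δt_x=1.0353, Δt_y=3.8637
    x: enter (6,1) at t=0.8386
    x: enter (5,1) at t=1.8738
    y: enter (5,0) at t=2.5114 ← occupied
  → r_1 = 2.5114
beam 2: φ=-45°, α=240°
  dir = (cos 240°, sin 240°) = (-0.5000, -0.8660); from cell (7,1)
  next x-line at t=1.6200, next y-line at t=0.7506; Δt_x=2.0000, Δt_y=1.1547
    y: enter (7,0) at t=0.7506 ← occupied
  → r_2 = 0.7506
beam 3: φ=0°, α=285°
  dir = (cos 285°, sin 285°) = (0.2588, -0.9659); from cell (7,1)
  next x-line at t=0.7341, next y-line at t=0.6729; Δt_x=3.8637, Δt_y=1.0353
    y: enter (7,0) at t=0.6729 ← occupied
  → r_3 = 0.6729
beam 4: φ=45°, α=330°
  dir = (cos 330°, sin 330°) = (0.8660, -0.5000); from cell (7,1)
  next x-line at t=0.2194, next y-line at t=1.3000; Δt_x=1.1547, Δt_y=2.0000
    x: enter (8,1) at t=0.2194 ← occupied
  → r_4 = 0.2194
beam 5: φ=90°, α=15°
  dir = (cos 15°, sin 15°) = (0.9659, 0.2588); from cell (7,1)
  next x-line at t=0.1967, next y-line at t=1.3523; Δt_x=1.0353, Δt_y=3.8637
    x: enter (8,1) at t=0.1967 ← occupied
  → r_5 = 0.1967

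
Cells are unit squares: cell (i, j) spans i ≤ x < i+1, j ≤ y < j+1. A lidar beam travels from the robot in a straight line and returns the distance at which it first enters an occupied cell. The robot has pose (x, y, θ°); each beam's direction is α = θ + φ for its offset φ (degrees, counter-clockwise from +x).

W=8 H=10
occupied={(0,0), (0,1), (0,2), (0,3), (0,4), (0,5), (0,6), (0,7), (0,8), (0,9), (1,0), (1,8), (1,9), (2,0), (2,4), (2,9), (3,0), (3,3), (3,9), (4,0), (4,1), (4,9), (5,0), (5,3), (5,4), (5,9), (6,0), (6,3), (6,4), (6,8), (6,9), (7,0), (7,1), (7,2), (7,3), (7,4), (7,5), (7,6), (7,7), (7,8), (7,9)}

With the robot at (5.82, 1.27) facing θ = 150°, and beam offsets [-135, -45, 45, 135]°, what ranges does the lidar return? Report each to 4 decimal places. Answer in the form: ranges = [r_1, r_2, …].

ranges = [1.2216, 1.7910, 0.8489, 0.2795]

beam 1: φ=-135°, α=15°
  d=(0.9659,0.2588)  start (5,1)  tX=0.1863 tY=2.8205  stride 1/|dx|=1.0353 1/|dy|=3.8637
    cross x-line → (6,1), t=0.1863
    cross x-line → (7,1), t=1.2216 (wall)
  → r_1 = 1.2216
beam 2: φ=-45°, α=105°
  d=(-0.2588,0.9659)  start (5,1)  tX=3.1682 tY=0.7558  stride 1/|dx|=3.8637 1/|dy|=1.0353
    cross y-line → (5,2), t=0.7558
    cross y-line → (5,3), t=1.7910 (wall)
  → r_2 = 1.7910
beam 3: φ=45°, α=195°
  d=(-0.9659,-0.2588)  start (5,1)  tX=0.8489 tY=1.0432  stride 1/|dx|=1.0353 1/|dy|=3.8637
    cross x-line → (4,1), t=0.8489 (wall)
  → r_3 = 0.8489
beam 4: φ=135°, α=285°
  d=(0.2588,-0.9659)  start (5,1)  tX=0.6955 tY=0.2795  stride 1/|dx|=3.8637 1/|dy|=1.0353
    cross y-line → (5,0), t=0.2795 (wall)
  → r_4 = 0.2795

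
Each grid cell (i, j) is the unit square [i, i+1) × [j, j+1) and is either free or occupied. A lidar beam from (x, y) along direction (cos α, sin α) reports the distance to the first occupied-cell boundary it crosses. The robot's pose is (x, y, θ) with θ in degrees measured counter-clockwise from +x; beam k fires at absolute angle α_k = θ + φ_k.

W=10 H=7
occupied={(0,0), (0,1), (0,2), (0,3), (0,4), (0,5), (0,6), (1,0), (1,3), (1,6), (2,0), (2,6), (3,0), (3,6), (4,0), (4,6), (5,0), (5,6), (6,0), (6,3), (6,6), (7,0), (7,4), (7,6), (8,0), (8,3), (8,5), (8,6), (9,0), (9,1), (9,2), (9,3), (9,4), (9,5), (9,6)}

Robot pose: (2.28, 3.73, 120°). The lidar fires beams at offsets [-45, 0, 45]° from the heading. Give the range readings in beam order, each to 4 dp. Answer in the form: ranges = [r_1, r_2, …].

ranges = [2.3501, 2.5600, 0.2899]

beam 1: φ=-45°, α=75°
  direction (0.2588, 0.9659); cell (2,3); t to first gridline: x 2.7819, y 0.2795 (then +3.8637 / +1.0353)
    (2,4) via y @ 0.2795
    (2,5) via y @ 1.3148
    (2,6) via y @ 2.3501  # hit
  → r_1 = 2.3501
beam 2: φ=0°, α=120°
  direction (-0.5000, 0.8660); cell (2,3); t to first gridline: x 0.5600, y 0.3118 (then +2.0000 / +1.1547)
    (2,4) via y @ 0.3118
    (1,4) via x @ 0.5600
    (1,5) via y @ 1.4665
    (0,5) via x @ 2.5600  # hit
  → r_2 = 2.5600
beam 3: φ=45°, α=165°
  direction (-0.9659, 0.2588); cell (2,3); t to first gridline: x 0.2899, y 1.0432 (then +1.0353 / +3.8637)
    (1,3) via x @ 0.2899  # hit
  → r_3 = 0.2899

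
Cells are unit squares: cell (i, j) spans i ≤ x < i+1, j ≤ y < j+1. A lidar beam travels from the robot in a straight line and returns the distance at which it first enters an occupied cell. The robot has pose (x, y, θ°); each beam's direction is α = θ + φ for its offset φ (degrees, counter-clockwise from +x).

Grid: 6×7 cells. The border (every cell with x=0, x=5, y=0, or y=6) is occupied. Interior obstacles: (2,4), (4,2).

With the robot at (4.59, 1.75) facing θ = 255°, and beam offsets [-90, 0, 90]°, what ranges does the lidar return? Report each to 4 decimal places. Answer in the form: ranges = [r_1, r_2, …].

ranges = [3.7166, 0.7765, 0.4245]

beam 1: φ=-90°, α=165°
  d=(-0.9659,0.2588)  start (4,1)  tX=0.6108 tY=0.9659  stride 1/|dx|=1.0353 1/|dy|=3.8637
    cross x-line → (3,1), t=0.6108
    cross y-line → (3,2), t=0.9659
    cross x-line → (2,2), t=1.6461
    cross x-line → (1,2), t=2.6814
    cross x-line → (0,2), t=3.7166 (wall)
  → r_1 = 3.7166
beam 2: φ=0°, α=255°
  d=(-0.2588,-0.9659)  start (4,1)  tX=2.2796 tY=0.7765  stride 1/|dx|=3.8637 1/|dy|=1.0353
    cross y-line → (4,0), t=0.7765 (wall)
  → r_2 = 0.7765
beam 3: φ=90°, α=345°
  d=(0.9659,-0.2588)  start (4,1)  tX=0.4245 tY=2.8978  stride 1/|dx|=1.0353 1/|dy|=3.8637
    cross x-line → (5,1), t=0.4245 (wall)
  → r_3 = 0.4245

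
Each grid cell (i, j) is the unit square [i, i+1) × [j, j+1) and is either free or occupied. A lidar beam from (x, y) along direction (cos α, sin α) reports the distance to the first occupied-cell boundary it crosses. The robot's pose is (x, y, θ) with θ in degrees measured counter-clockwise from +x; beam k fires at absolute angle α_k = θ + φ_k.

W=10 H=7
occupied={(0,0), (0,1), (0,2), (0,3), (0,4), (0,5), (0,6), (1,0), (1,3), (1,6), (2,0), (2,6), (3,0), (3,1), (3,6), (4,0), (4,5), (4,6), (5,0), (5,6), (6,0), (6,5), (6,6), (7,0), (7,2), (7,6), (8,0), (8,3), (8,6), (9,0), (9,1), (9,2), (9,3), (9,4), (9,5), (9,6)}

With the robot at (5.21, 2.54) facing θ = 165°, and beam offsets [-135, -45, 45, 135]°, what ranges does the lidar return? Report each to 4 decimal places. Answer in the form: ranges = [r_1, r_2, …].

ranges = [4.3763, 3.9953, 1.3972, 1.7782]

beam 1: φ=-135°, α=30°
  direction (0.8660, 0.5000); cell (5,2); t to first gridline: x 0.9122, y 0.9200 (then +1.1547 / +2.0000)
    (6,2) via x @ 0.9122
    (6,3) via y @ 0.9200
    (7,3) via x @ 2.0669
    (7,4) via y @ 2.9200
    (8,4) via x @ 3.2216
    (9,4) via x @ 4.3763  # hit
  → r_1 = 4.3763
beam 2: φ=-45°, α=120°
  direction (-0.5000, 0.8660); cell (5,2); t to first gridline: x 0.4200, y 0.5312 (then +2.0000 / +1.1547)
    (4,2) via x @ 0.4200
    (4,3) via y @ 0.5312
    (4,4) via y @ 1.6859
    (3,4) via x @ 2.4200
    (3,5) via y @ 2.8406
    (3,6) via y @ 3.9953  # hit
  → r_2 = 3.9953
beam 3: φ=45°, α=210°
  direction (-0.8660, -0.5000); cell (5,2); t to first gridline: x 0.2425, y 1.0800 (then +1.1547 / +2.0000)
    (4,2) via x @ 0.2425
    (4,1) via y @ 1.0800
    (3,1) via x @ 1.3972  # hit
  → r_3 = 1.3972
beam 4: φ=135°, α=300°
  direction (0.5000, -0.8660); cell (5,2); t to first gridline: x 1.5800, y 0.6235 (then +2.0000 / +1.1547)
    (5,1) via y @ 0.6235
    (6,1) via x @ 1.5800
    (6,0) via y @ 1.7782  # hit
  → r_4 = 1.7782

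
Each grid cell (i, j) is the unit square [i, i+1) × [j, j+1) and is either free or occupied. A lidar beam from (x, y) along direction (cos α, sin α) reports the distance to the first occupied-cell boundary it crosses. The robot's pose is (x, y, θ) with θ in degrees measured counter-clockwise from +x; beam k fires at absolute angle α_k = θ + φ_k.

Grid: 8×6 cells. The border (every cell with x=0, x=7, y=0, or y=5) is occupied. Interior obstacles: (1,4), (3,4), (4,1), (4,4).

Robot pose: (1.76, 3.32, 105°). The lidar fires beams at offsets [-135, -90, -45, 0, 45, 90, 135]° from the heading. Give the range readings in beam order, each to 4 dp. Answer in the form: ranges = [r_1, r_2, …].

beam 1: φ=-135°, α=330°
  cosα=0.8660 sinα=-0.5000 | (1,3) | tMaxX 0.2771 tMaxY 0.6400 | tΔX 1.1547 tΔY 2.0000
    t=0.2771 [x] (2,3)
    t=0.6400 [y] (2,2)
    t=1.4318 [x] (3,2)
    t=2.5865 [x] (4,2)
    t=2.6400 [y] (4,1) — stop
  → r_1 = 2.6400
beam 2: φ=-90°, α=15°
  cosα=0.9659 sinα=0.2588 | (1,3) | tMaxX 0.2485 tMaxY 2.6273 | tΔX 1.0353 tΔY 3.8637
    t=0.2485 [x] (2,3)
    t=1.2837 [x] (3,3)
    t=2.3190 [x] (4,3)
    t=2.6273 [y] (4,4) — stop
  → r_2 = 2.6273
beam 3: φ=-45°, α=60°
  cosα=0.5000 sinα=0.8660 | (1,3) | tMaxX 0.4800 tMaxY 0.7852 | tΔX 2.0000 tΔY 1.1547
    t=0.4800 [x] (2,3)
    t=0.7852 [y] (2,4)
    t=1.9399 [y] (2,5) — stop
  → r_3 = 1.9399
beam 4: φ=0°, α=105°
  cosα=-0.2588 sinα=0.9659 | (1,3) | tMaxX 2.9364 tMaxY 0.7040 | tΔX 3.8637 tΔY 1.0353
    t=0.7040 [y] (1,4) — stop
  → r_4 = 0.7040
beam 5: φ=45°, α=150°
  cosα=-0.8660 sinα=0.5000 | (1,3) | tMaxX 0.8776 tMaxY 1.3600 | tΔX 1.1547 tΔY 2.0000
    t=0.8776 [x] (0,3) — stop
  → r_5 = 0.8776
beam 6: φ=90°, α=195°
  cosα=-0.9659 sinα=-0.2588 | (1,3) | tMaxX 0.7868 tMaxY 1.2364 | tΔX 1.0353 tΔY 3.8637
    t=0.7868 [x] (0,3) — stop
  → r_6 = 0.7868
beam 7: φ=135°, α=240°
  cosα=-0.5000 sinα=-0.8660 | (1,3) | tMaxX 1.5200 tMaxY 0.3695 | tΔX 2.0000 tΔY 1.1547
    t=0.3695 [y] (1,2)
    t=1.5200 [x] (0,2) — stop
  → r_7 = 1.5200

ranges = [2.6400, 2.6273, 1.9399, 0.7040, 0.8776, 0.7868, 1.5200]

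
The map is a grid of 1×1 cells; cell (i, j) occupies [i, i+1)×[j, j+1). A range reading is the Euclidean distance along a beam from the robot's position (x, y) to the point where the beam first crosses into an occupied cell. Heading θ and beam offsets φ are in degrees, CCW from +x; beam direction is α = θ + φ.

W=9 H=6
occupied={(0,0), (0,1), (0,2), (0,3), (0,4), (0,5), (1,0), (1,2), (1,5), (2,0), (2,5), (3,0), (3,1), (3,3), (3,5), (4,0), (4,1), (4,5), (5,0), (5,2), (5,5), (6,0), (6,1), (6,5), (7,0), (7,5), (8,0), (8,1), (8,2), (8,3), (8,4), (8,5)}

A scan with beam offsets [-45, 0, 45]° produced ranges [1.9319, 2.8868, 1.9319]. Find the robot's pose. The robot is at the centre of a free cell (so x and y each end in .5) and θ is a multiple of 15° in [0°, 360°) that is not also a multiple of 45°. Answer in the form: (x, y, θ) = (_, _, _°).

Enumerate (i+0.5, j+0.5, θ) over the 22 free cells and 16 admissible headings. For each, cast all 3 beams and compare to the given ranges.
  (5.5, 4.5, 195°): beam 1 = 1.0000 ≠ 1.9319 ✗
  (7.5, 3.5, 285°): beam 1 = 1.7321 ≠ 1.9319 ✗
  (7.5, 4.5, 60°): beam 1 = 0.5176 ≠ 1.9319 ✗
  (1.5, 1.5, 165°): beam 1 = 0.5774 ≠ 1.9319 ✗
  …
  (6.5, 4.5, 210°): r_1=1.9319, r_2=2.8868, r_3=1.9319 — all match ✓
No second candidate reproduces the full scan.

(x, y, θ) = (6.5, 4.5, 210°)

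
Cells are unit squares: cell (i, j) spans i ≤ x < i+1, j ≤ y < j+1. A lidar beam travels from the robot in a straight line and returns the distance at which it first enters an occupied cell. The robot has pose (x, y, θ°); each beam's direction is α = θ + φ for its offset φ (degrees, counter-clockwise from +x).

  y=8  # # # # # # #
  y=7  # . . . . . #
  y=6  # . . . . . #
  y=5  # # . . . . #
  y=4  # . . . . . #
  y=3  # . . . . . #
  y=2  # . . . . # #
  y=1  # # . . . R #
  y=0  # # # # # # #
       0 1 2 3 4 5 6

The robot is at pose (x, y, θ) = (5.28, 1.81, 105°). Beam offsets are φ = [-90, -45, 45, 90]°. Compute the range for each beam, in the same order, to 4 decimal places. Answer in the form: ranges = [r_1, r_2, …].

beam 1: φ=-90°, α=15°
  d=(0.9659,0.2588)  start (5,1)  tX=0.7454 tY=0.7341  stride 1/|dx|=1.0353 1/|dy|=3.8637
    cross y-line → (5,2), t=0.7341 (wall)
  → r_1 = 0.7341
beam 2: φ=-45°, α=60°
  d=(0.5000,0.8660)  start (5,1)  tX=1.4400 tY=0.2194  stride 1/|dx|=2.0000 1/|dy|=1.1547
    cross y-line → (5,2), t=0.2194 (wall)
  → r_2 = 0.2194
beam 3: φ=45°, α=150°
  d=(-0.8660,0.5000)  start (5,1)  tX=0.3233 tY=0.3800  stride 1/|dx|=1.1547 1/|dy|=2.0000
    cross x-line → (4,1), t=0.3233
    cross y-line → (4,2), t=0.3800
    cross x-line → (3,2), t=1.4780
    cross y-line → (3,3), t=2.3800
    cross x-line → (2,3), t=2.6327
    cross x-line → (1,3), t=3.7874
    cross y-line → (1,4), t=4.3800
    cross x-line → (0,4), t=4.9421 (wall)
  → r_3 = 4.9421
beam 4: φ=90°, α=195°
  d=(-0.9659,-0.2588)  start (5,1)  tX=0.2899 tY=3.1296  stride 1/|dx|=1.0353 1/|dy|=3.8637
    cross x-line → (4,1), t=0.2899
    cross x-line → (3,1), t=1.3252
    cross x-line → (2,1), t=2.3604
    cross y-line → (2,0), t=3.1296 (wall)
  → r_4 = 3.1296

ranges = [0.7341, 0.2194, 4.9421, 3.1296]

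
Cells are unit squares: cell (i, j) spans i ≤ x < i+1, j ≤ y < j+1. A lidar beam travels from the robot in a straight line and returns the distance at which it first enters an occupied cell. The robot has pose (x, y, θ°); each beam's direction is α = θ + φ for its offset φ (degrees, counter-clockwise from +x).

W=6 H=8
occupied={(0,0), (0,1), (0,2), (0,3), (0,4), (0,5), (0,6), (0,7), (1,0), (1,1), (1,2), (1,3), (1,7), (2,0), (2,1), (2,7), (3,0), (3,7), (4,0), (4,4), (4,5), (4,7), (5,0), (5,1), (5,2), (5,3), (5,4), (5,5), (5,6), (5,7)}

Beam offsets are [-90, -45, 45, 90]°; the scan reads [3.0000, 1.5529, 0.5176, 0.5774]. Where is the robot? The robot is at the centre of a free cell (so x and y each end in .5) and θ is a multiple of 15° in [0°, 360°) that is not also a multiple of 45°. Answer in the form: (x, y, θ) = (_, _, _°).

The pose lattice has 18·16 = 288 candidates. Test each by forward raycasting.
  (2.5, 6.5, 240°): beam 1 = 1.0000 ≠ 3.0000 ✗
  (1.5, 4.5, 345°): beam 1 = 0.5176 ≠ 3.0000 ✗
  (1.5, 4.5, 120°): beam 1 = 2.8868 ≠ 3.0000 ✗
  (4.5, 6.5, 345°): beam 1 = 0.5176 ≠ 3.0000 ✗
  (4.5, 1.5, 60°): beam 1 = 0.5774 ≠ 3.0000 ✗
  …
  (1.5, 5.5, 120°): r_1=3.0000, r_2=1.5529, r_3=0.5176, r_4=0.5774 — all match ✓
No second candidate reproduces the full scan.

(x, y, θ) = (1.5, 5.5, 120°)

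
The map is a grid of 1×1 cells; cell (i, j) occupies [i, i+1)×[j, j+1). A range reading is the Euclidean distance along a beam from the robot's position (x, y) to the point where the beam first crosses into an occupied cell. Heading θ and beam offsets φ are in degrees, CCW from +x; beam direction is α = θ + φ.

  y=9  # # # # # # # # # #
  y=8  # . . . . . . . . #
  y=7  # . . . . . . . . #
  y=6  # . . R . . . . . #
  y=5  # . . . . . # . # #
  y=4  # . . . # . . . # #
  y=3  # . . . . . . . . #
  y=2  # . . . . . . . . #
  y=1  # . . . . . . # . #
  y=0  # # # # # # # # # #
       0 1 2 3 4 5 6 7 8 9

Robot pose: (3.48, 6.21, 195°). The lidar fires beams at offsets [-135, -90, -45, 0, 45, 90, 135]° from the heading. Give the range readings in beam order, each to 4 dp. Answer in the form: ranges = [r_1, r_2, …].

beam 1: φ=-135°, α=60°
  dir = (cos 60°, sin 60°) = (0.5000, 0.8660); from cell (3,6)
  next x-line at t=1.0400, next y-line at t=0.9122; Δt_x=2.0000, Δt_y=1.1547
    y: enter (3,7) at t=0.9122
    x: enter (4,7) at t=1.0400
    y: enter (4,8) at t=2.0669
    x: enter (5,8) at t=3.0400
    y: enter (5,9) at t=3.2216 ← occupied
  → r_1 = 3.2216
beam 2: φ=-90°, α=105°
  dir = (cos 105°, sin 105°) = (-0.2588, 0.9659); from cell (3,6)
  next x-line at t=1.8546, next y-line at t=0.8179; Δt_x=3.8637, Δt_y=1.0353
    y: enter (3,7) at t=0.8179
    y: enter (3,8) at t=1.8531
    x: enter (2,8) at t=1.8546
    y: enter (2,9) at t=2.8884 ← occupied
  → r_2 = 2.8884
beam 3: φ=-45°, α=150°
  dir = (cos 150°, sin 150°) = (-0.8660, 0.5000); from cell (3,6)
  next x-line at t=0.5543, next y-line at t=1.5800; Δt_x=1.1547, Δt_y=2.0000
    x: enter (2,6) at t=0.5543
    y: enter (2,7) at t=1.5800
    x: enter (1,7) at t=1.7090
    x: enter (0,7) at t=2.8637 ← occupied
  → r_3 = 2.8637
beam 4: φ=0°, α=195°
  dir = (cos 195°, sin 195°) = (-0.9659, -0.2588); from cell (3,6)
  next x-line at t=0.4969, next y-line at t=0.8114; Δt_x=1.0353, Δt_y=3.8637
    x: enter (2,6) at t=0.4969
    y: enter (2,5) at t=0.8114
    x: enter (1,5) at t=1.5322
    x: enter (0,5) at t=2.5675 ← occupied
  → r_4 = 2.5675
beam 5: φ=45°, α=240°
  dir = (cos 240°, sin 240°) = (-0.5000, -0.8660); from cell (3,6)
  next x-line at t=0.9600, next y-line at t=0.2425; Δt_x=2.0000, Δt_y=1.1547
    y: enter (3,5) at t=0.2425
    x: enter (2,5) at t=0.9600
    y: enter (2,4) at t=1.3972
    y: enter (2,3) at t=2.5519
    x: enter (1,3) at t=2.9600
    y: enter (1,2) at t=3.7066
    y: enter (1,1) at t=4.8613
    x: enter (0,1) at t=4.9600 ← occupied
  → r_5 = 4.9600
beam 6: φ=90°, α=285°
  dir = (cos 285°, sin 285°) = (0.2588, -0.9659); from cell (3,6)
  next x-line at t=2.0091, next y-line at t=0.2174; Δt_x=3.8637, Δt_y=1.0353
    y: enter (3,5) at t=0.2174
    y: enter (3,4) at t=1.2527
    x: enter (4,4) at t=2.0091 ← occupied
  → r_6 = 2.0091
beam 7: φ=135°, α=330°
  dir = (cos 330°, sin 330°) = (0.8660, -0.5000); from cell (3,6)
  next x-line at t=0.6004, next y-line at t=0.4200; Δt_x=1.1547, Δt_y=2.0000
    y: enter (3,5) at t=0.4200
    x: enter (4,5) at t=0.6004
    x: enter (5,5) at t=1.7551
    y: enter (5,4) at t=2.4200
    x: enter (6,4) at t=2.9098
    x: enter (7,4) at t=4.0645
    y: enter (7,3) at t=4.4200
    x: enter (8,3) at t=5.2192
    x: enter (9,3) at t=6.3739 ← occupied
  → r_7 = 6.3739

ranges = [3.2216, 2.8884, 2.8637, 2.5675, 4.9600, 2.0091, 6.3739]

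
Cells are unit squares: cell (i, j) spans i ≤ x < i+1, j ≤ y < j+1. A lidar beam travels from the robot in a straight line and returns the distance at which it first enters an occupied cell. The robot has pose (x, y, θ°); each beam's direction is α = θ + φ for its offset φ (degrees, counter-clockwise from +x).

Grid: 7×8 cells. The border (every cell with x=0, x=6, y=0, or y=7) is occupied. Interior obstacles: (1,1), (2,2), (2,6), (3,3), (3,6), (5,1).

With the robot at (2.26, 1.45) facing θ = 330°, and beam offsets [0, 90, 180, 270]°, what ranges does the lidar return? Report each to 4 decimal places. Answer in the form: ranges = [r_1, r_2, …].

ranges = [0.9000, 0.6351, 0.3002, 0.5196]

beam 1: φ=0°, α=330°
  dir = (cos 330°, sin 330°) = (0.8660, -0.5000); from cell (2,1)
  next x-line at t=0.8545, next y-line at t=0.9000; Δt_x=1.1547, Δt_y=2.0000
    x: enter (3,1) at t=0.8545
    y: enter (3,0) at t=0.9000 ← occupied
  → r_1 = 0.9000
beam 2: φ=90°, α=60°
  dir = (cos 60°, sin 60°) = (0.5000, 0.8660); from cell (2,1)
  next x-line at t=1.4800, next y-line at t=0.6351; Δt_x=2.0000, Δt_y=1.1547
    y: enter (2,2) at t=0.6351 ← occupied
  → r_2 = 0.6351
beam 3: φ=180°, α=150°
  dir = (cos 150°, sin 150°) = (-0.8660, 0.5000); from cell (2,1)
  next x-line at t=0.3002, next y-line at t=1.1000; Δt_x=1.1547, Δt_y=2.0000
    x: enter (1,1) at t=0.3002 ← occupied
  → r_3 = 0.3002
beam 4: φ=270°, α=240°
  dir = (cos 240°, sin 240°) = (-0.5000, -0.8660); from cell (2,1)
  next x-line at t=0.5200, next y-line at t=0.5196; Δt_x=2.0000, Δt_y=1.1547
    y: enter (2,0) at t=0.5196 ← occupied
  → r_4 = 0.5196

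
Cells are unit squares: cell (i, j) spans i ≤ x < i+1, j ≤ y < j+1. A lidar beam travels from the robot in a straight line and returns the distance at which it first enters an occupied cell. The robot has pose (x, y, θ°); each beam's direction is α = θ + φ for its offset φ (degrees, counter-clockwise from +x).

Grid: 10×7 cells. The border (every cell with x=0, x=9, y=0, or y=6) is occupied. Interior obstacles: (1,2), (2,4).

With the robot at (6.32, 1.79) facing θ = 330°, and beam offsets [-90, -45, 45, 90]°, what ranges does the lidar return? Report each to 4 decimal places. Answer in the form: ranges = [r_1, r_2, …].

beam 1: φ=-90°, α=240°
  d=(-0.5000,-0.8660)  start (6,1)  tX=0.6400 tY=0.9122  stride 1/|dx|=2.0000 1/|dy|=1.1547
    cross x-line → (5,1), t=0.6400
    cross y-line → (5,0), t=0.9122 (wall)
  → r_1 = 0.9122
beam 2: φ=-45°, α=285°
  d=(0.2588,-0.9659)  start (6,1)  tX=2.6273 tY=0.8179  stride 1/|dx|=3.8637 1/|dy|=1.0353
    cross y-line → (6,0), t=0.8179 (wall)
  → r_2 = 0.8179
beam 3: φ=45°, α=15°
  d=(0.9659,0.2588)  start (6,1)  tX=0.7040 tY=0.8114  stride 1/|dx|=1.0353 1/|dy|=3.8637
    cross x-line → (7,1), t=0.7040
    cross y-line → (7,2), t=0.8114
    cross x-line → (8,2), t=1.7393
    cross x-line → (9,2), t=2.7745 (wall)
  → r_3 = 2.7745
beam 4: φ=90°, α=60°
  d=(0.5000,0.8660)  start (6,1)  tX=1.3600 tY=0.2425  stride 1/|dx|=2.0000 1/|dy|=1.1547
    cross y-line → (6,2), t=0.2425
    cross x-line → (7,2), t=1.3600
    cross y-line → (7,3), t=1.3972
    cross y-line → (7,4), t=2.5519
    cross x-line → (8,4), t=3.3600
    cross y-line → (8,5), t=3.7066
    cross y-line → (8,6), t=4.8613 (wall)
  → r_4 = 4.8613

ranges = [0.9122, 0.8179, 2.7745, 4.8613]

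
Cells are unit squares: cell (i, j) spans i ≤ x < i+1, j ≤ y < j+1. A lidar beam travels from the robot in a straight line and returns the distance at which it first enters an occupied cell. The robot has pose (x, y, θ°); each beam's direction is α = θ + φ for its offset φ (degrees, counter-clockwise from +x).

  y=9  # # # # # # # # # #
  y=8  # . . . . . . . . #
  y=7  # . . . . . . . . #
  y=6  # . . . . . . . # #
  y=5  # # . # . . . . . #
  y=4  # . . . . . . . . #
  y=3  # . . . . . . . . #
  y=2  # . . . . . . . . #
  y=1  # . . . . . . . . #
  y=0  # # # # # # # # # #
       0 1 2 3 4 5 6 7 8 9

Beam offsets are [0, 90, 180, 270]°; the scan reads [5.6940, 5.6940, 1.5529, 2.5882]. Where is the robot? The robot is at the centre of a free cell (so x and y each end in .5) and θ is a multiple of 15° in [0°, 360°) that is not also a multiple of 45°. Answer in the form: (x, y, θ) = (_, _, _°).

(x, y, θ) = (6.5, 6.5, 165°)

The pose lattice has 61·16 = 976 candidates. Test each by forward raycasting.
  (2.5, 5.5, 150°): beam 1 = 0.5774 ≠ 5.6940 ✗
  (7.5, 2.5, 120°): beam 1 = 7.5056 ≠ 5.6940 ✗
  (7.5, 7.5, 195°): beam 1 = 5.7956 ≠ 5.6940 ✗
  (8.5, 5.5, 165°): beam 1 = 7.7646 ≠ 5.6940 ✗
  …
  (6.5, 6.5, 165°): r_1=5.6940, r_2=5.6940, r_3=1.5529, r_4=2.5882 — all match ✓
Only this pose fits every beam.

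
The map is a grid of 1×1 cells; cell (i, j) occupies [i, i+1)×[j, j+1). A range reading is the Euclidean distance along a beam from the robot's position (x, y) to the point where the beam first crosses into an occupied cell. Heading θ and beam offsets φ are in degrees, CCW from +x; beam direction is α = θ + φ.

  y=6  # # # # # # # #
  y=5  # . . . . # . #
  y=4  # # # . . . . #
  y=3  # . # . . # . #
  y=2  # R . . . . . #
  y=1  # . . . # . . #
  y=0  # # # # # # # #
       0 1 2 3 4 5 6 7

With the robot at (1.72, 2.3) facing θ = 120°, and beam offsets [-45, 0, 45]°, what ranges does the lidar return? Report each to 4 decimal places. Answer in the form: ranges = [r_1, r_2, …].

ranges = [1.0818, 1.4400, 0.7454]

beam 1: φ=-45°, α=75°
  dir = (cos 75°, sin 75°) = (0.2588, 0.9659); from cell (1,2)
  next x-line at t=1.0818, next y-line at t=0.7247; Δt_x=3.8637, Δt_y=1.0353
    y: enter (1,3) at t=0.7247
    x: enter (2,3) at t=1.0818 ← occupied
  → r_1 = 1.0818
beam 2: φ=0°, α=120°
  dir = (cos 120°, sin 120°) = (-0.5000, 0.8660); from cell (1,2)
  next x-line at t=1.4400, next y-line at t=0.8083; Δt_x=2.0000, Δt_y=1.1547
    y: enter (1,3) at t=0.8083
    x: enter (0,3) at t=1.4400 ← occupied
  → r_2 = 1.4400
beam 3: φ=45°, α=165°
  dir = (cos 165°, sin 165°) = (-0.9659, 0.2588); from cell (1,2)
  next x-line at t=0.7454, next y-line at t=2.7046; Δt_x=1.0353, Δt_y=3.8637
    x: enter (0,2) at t=0.7454 ← occupied
  → r_3 = 0.7454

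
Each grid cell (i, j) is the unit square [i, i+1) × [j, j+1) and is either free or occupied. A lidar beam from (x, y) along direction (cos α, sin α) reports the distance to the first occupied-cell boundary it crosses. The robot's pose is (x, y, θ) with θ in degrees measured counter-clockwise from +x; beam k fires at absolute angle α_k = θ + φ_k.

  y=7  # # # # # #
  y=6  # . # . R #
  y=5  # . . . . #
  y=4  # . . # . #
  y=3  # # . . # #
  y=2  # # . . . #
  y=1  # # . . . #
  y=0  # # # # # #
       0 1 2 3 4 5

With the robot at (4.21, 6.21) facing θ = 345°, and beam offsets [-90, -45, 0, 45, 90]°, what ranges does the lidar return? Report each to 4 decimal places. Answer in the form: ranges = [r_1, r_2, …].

beam 1: φ=-90°, α=255°
  d=(-0.2588,-0.9659)  start (4,6)  tX=0.8114 tY=0.2174  stride 1/|dx|=3.8637 1/|dy|=1.0353
    cross y-line → (4,5), t=0.2174
    cross x-line → (3,5), t=0.8114
    cross y-line → (3,4), t=1.2527 (wall)
  → r_1 = 1.2527
beam 2: φ=-45°, α=300°
  d=(0.5000,-0.8660)  start (4,6)  tX=1.5800 tY=0.2425  stride 1/|dx|=2.0000 1/|dy|=1.1547
    cross y-line → (4,5), t=0.2425
    cross y-line → (4,4), t=1.3972
    cross x-line → (5,4), t=1.5800 (wall)
  → r_2 = 1.5800
beam 3: φ=0°, α=345°
  d=(0.9659,-0.2588)  start (4,6)  tX=0.8179 tY=0.8114  stride 1/|dx|=1.0353 1/|dy|=3.8637
    cross y-line → (4,5), t=0.8114
    cross x-line → (5,5), t=0.8179 (wall)
  → r_3 = 0.8179
beam 4: φ=45°, α=30°
  d=(0.8660,0.5000)  start (4,6)  tX=0.9122 tY=1.5800  stride 1/|dx|=1.1547 1/|dy|=2.0000
    cross x-line → (5,6), t=0.9122 (wall)
  → r_4 = 0.9122
beam 5: φ=90°, α=75°
  d=(0.2588,0.9659)  start (4,6)  tX=3.0523 tY=0.8179  stride 1/|dx|=3.8637 1/|dy|=1.0353
    cross y-line → (4,7), t=0.8179 (wall)
  → r_5 = 0.8179

ranges = [1.2527, 1.5800, 0.8179, 0.9122, 0.8179]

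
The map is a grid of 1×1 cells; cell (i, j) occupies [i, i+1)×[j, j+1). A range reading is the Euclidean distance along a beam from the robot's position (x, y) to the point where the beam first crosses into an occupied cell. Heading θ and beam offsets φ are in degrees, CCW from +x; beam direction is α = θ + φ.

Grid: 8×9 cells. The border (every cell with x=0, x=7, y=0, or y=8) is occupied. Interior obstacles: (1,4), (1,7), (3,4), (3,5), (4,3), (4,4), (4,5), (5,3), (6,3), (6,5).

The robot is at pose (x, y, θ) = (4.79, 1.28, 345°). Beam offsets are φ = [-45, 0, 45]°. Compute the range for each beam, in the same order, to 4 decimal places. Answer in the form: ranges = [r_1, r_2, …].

ranges = [0.3233, 1.0818, 2.5519]

beam 1: φ=-45°, α=300°
  dir = (cos 300°, sin 300°) = (0.5000, -0.8660); from cell (4,1)
  next x-line at t=0.4200, next y-line at t=0.3233; Δt_x=2.0000, Δt_y=1.1547
    y: enter (4,0) at t=0.3233 ← occupied
  → r_1 = 0.3233
beam 2: φ=0°, α=345°
  dir = (cos 345°, sin 345°) = (0.9659, -0.2588); from cell (4,1)
  next x-line at t=0.2174, next y-line at t=1.0818; Δt_x=1.0353, Δt_y=3.8637
    x: enter (5,1) at t=0.2174
    y: enter (5,0) at t=1.0818 ← occupied
  → r_2 = 1.0818
beam 3: φ=45°, α=30°
  dir = (cos 30°, sin 30°) = (0.8660, 0.5000); from cell (4,1)
  next x-line at t=0.2425, next y-line at t=1.4400; Δt_x=1.1547, Δt_y=2.0000
    x: enter (5,1) at t=0.2425
    x: enter (6,1) at t=1.3972
    y: enter (6,2) at t=1.4400
    x: enter (7,2) at t=2.5519 ← occupied
  → r_3 = 2.5519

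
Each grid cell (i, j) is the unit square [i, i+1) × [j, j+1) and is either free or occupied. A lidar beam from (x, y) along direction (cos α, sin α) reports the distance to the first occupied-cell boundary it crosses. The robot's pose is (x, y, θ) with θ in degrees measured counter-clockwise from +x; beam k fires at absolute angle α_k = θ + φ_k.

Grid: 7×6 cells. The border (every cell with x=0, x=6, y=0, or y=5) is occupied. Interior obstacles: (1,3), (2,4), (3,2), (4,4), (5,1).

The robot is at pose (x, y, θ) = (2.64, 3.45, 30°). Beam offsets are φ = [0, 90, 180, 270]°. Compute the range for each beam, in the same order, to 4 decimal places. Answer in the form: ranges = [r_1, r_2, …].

beam 1: φ=0°, α=30°
  direction (0.8660, 0.5000); cell (2,3); t to first gridline: x 0.4157, y 1.1000 (then +1.1547 / +2.0000)
    (3,3) via x @ 0.4157
    (3,4) via y @ 1.1000
    (4,4) via x @ 1.5704  # hit
  → r_1 = 1.5704
beam 2: φ=90°, α=120°
  direction (-0.5000, 0.8660); cell (2,3); t to first gridline: x 1.2800, y 0.6351 (then +2.0000 / +1.1547)
    (2,4) via y @ 0.6351  # hit
  → r_2 = 0.6351
beam 3: φ=180°, α=210°
  direction (-0.8660, -0.5000); cell (2,3); t to first gridline: x 0.7390, y 0.9000 (then +1.1547 / +2.0000)
    (1,3) via x @ 0.7390  # hit
  → r_3 = 0.7390
beam 4: φ=270°, α=300°
  direction (0.5000, -0.8660); cell (2,3); t to first gridline: x 0.7200, y 0.5196 (then +2.0000 / +1.1547)
    (2,2) via y @ 0.5196
    (3,2) via x @ 0.7200  # hit
  → r_4 = 0.7200

ranges = [1.5704, 0.6351, 0.7390, 0.7200]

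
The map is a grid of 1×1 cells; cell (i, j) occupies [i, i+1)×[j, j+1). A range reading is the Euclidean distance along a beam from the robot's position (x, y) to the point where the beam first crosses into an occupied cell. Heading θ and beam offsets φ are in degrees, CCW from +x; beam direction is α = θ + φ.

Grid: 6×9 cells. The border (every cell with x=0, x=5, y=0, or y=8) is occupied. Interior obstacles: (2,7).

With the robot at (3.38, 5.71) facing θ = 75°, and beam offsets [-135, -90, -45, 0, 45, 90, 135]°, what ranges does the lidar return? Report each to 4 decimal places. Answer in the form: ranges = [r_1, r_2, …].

beam 1: φ=-135°, α=300°
  cosα=0.5000 sinα=-0.8660 | (3,5) | tMaxX 1.2400 tMaxY 0.8198 | tΔX 2.0000 tΔY 1.1547
    t=0.8198 [y] (3,4)
    t=1.2400 [x] (4,4)
    t=1.9745 [y] (4,3)
    t=3.1292 [y] (4,2)
    t=3.2400 [x] (5,2) — stop
  → r_1 = 3.2400
beam 2: φ=-90°, α=345°
  cosα=0.9659 sinα=-0.2588 | (3,5) | tMaxX 0.6419 tMaxY 2.7432 | tΔX 1.0353 tΔY 3.8637
    t=0.6419 [x] (4,5)
    t=1.6771 [x] (5,5) — stop
  → r_2 = 1.6771
beam 3: φ=-45°, α=30°
  cosα=0.8660 sinα=0.5000 | (3,5) | tMaxX 0.7159 tMaxY 0.5800 | tΔX 1.1547 tΔY 2.0000
    t=0.5800 [y] (3,6)
    t=0.7159 [x] (4,6)
    t=1.8706 [x] (5,6) — stop
  → r_3 = 1.8706
beam 4: φ=0°, α=75°
  cosα=0.2588 sinα=0.9659 | (3,5) | tMaxX 2.3955 tMaxY 0.3002 | tΔX 3.8637 tΔY 1.0353
    t=0.3002 [y] (3,6)
    t=1.3355 [y] (3,7)
    t=2.3708 [y] (3,8) — stop
  → r_4 = 2.3708
beam 5: φ=45°, α=120°
  cosα=-0.5000 sinα=0.8660 | (3,5) | tMaxX 0.7600 tMaxY 0.3349 | tΔX 2.0000 tΔY 1.1547
    t=0.3349 [y] (3,6)
    t=0.7600 [x] (2,6)
    t=1.4896 [y] (2,7) — stop
  → r_5 = 1.4896
beam 6: φ=90°, α=165°
  cosα=-0.9659 sinα=0.2588 | (3,5) | tMaxX 0.3934 tMaxY 1.1205 | tΔX 1.0353 tΔY 3.8637
    t=0.3934 [x] (2,5)
    t=1.1205 [y] (2,6)
    t=1.4287 [x] (1,6)
    t=2.4640 [x] (0,6) — stop
  → r_6 = 2.4640
beam 7: φ=135°, α=210°
  cosα=-0.8660 sinα=-0.5000 | (3,5) | tMaxX 0.4388 tMaxY 1.4200 | tΔX 1.1547 tΔY 2.0000
    t=0.4388 [x] (2,5)
    t=1.4200 [y] (2,4)
    t=1.5935 [x] (1,4)
    t=2.7482 [x] (0,4) — stop
  → r_7 = 2.7482

ranges = [3.2400, 1.6771, 1.8706, 2.3708, 1.4896, 2.4640, 2.7482]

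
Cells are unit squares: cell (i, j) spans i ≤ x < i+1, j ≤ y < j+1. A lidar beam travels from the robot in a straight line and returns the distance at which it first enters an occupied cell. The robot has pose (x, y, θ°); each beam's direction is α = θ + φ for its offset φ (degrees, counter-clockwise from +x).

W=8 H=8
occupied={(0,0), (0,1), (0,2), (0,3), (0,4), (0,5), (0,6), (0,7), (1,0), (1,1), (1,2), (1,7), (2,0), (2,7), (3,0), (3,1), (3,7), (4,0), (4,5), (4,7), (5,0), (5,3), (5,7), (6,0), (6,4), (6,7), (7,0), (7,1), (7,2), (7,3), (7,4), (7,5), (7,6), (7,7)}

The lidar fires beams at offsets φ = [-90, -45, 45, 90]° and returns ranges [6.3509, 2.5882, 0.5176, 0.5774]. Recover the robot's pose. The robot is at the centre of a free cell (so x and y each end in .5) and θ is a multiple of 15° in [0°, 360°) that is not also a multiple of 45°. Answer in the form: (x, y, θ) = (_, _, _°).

Candidates: 30 free-cell centres × 16 headings = 480 poses. Raycast each; keep the one whose scan matches to 4 dp.
  (1.5, 5.5, 75°): beam 1 = 4.6587 ≠ 6.3509 ✗
  (1.5, 6.5, 285°): beam 1 = 0.5176 ≠ 6.3509 ✗
  (6.5, 5.5, 165°): beam 1 = 1.5529 ≠ 6.3509 ✗
  (5.5, 5.5, 210°): beam 1 = 1.7321 ≠ 6.3509 ✗
  …
  (1.5, 6.5, 30°): r_1=6.3509, r_2=2.5882, r_3=0.5176, r_4=0.5774 — all match ✓
No second candidate reproduces the full scan.

(x, y, θ) = (1.5, 6.5, 30°)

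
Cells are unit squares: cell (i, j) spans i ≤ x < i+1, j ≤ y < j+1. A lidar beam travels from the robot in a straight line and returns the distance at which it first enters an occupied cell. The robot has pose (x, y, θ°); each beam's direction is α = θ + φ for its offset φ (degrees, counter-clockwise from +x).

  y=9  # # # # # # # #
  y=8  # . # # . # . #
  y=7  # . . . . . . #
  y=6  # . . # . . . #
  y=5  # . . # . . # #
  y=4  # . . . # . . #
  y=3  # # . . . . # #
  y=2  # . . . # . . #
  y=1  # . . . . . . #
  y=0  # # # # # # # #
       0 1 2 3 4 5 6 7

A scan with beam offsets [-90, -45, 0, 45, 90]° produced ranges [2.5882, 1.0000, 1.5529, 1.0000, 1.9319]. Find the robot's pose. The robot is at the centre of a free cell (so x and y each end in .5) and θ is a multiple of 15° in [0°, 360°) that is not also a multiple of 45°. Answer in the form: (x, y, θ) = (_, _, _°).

The pose lattice has 38·16 = 608 candidates. Test each by forward raycasting.
  (4.5, 8.5, 240°): beam 1 = 0.5774 ≠ 2.5882 ✗
  (1.5, 8.5, 150°): beam 1 = 0.5774 ≠ 2.5882 ✗
  (3.5, 3.5, 15°): beam 3 = 3.6235 ≠ 1.5529 ✗
  …
  (4.5, 7.5, 75°): r_1=2.5882, r_2=1.0000, r_3=1.5529, r_4=1.0000, r_5=1.9319 — all match ✓
Unique over the lattice → pose = (4.5, 7.5, 75°).

(x, y, θ) = (4.5, 7.5, 75°)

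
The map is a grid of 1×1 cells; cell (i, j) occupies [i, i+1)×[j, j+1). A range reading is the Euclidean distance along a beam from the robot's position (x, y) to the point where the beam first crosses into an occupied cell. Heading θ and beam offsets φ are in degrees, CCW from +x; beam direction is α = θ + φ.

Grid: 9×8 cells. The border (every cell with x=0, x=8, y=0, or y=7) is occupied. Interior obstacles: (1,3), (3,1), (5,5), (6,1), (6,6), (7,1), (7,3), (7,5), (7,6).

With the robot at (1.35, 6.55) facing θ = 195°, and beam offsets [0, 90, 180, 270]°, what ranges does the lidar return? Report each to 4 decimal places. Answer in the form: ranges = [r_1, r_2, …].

ranges = [0.3623, 5.7458, 1.7387, 0.4659]

beam 1: φ=0°, α=195°
  direction (-0.9659, -0.2588); cell (1,6); t to first gridline: x 0.3623, y 2.1250 (then +1.0353 / +3.8637)
    (0,6) via x @ 0.3623  # hit
  → r_1 = 0.3623
beam 2: φ=90°, α=285°
  direction (0.2588, -0.9659); cell (1,6); t to first gridline: x 2.5114, y 0.5694 (then +3.8637 / +1.0353)
    (1,5) via y @ 0.5694
    (1,4) via y @ 1.6047
    (2,4) via x @ 2.5114
    (2,3) via y @ 2.6400
    (2,2) via y @ 3.6752
    (2,1) via y @ 4.7105
    (2,0) via y @ 5.7458  # hit
  → r_2 = 5.7458
beam 3: φ=180°, α=15°
  direction (0.9659, 0.2588); cell (1,6); t to first gridline: x 0.6729, y 1.7387 (then +1.0353 / +3.8637)
    (2,6) via x @ 0.6729
    (3,6) via x @ 1.7082
    (3,7) via y @ 1.7387  # hit
  → r_3 = 1.7387
beam 4: φ=270°, α=105°
  direction (-0.2588, 0.9659); cell (1,6); t to first gridline: x 1.3523, y 0.4659 (then +3.8637 / +1.0353)
    (1,7) via y @ 0.4659  # hit
  → r_4 = 0.4659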